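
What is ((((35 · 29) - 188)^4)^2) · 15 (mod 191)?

6

35 · 29 = 1015 ≡ 60 (mod 191)
60 - 188 = -128 ≡ 63 (mod 191)
(63)^4 ≡ 45 (mod 191)
(45)^2 ≡ 115 (mod 191)
115 · 15 = 1725 ≡ 6 (mod 191)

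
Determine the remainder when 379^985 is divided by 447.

985 in binary is 1111011001, i.e. 985 = 512 + 256 + 128 + 64 + 16 + 8 + 1.
379^1 ≡ 379 (mod 447)
379^2 ≡ 379^2 = 143641 ≡ 154 (mod 447)
379^4 ≡ 154^2 = 23716 ≡ 25 (mod 447)
379^8 ≡ 25^2 = 625 ≡ 178 (mod 447)
379^16 ≡ 178^2 = 31684 ≡ 394 (mod 447)
379^32 ≡ 394^2 = 155236 ≡ 127 (mod 447)
379^64 ≡ 127^2 = 16129 ≡ 37 (mod 447)
379^128 ≡ 37^2 = 1369 ≡ 28 (mod 447)
379^256 ≡ 28^2 = 784 ≡ 337 (mod 447)
379^512 ≡ 337^2 = 113569 ≡ 31 (mod 447)
379^985 = 379^512 · 379^256 · 379^128 · 379^64 · 379^16 · 379^8 · 379^1 ≡ 31 · 337 · 28 · 37 · 394 · 178 · 379 (mod 447).
Accumulate the product:
31 · 337 = 10447 ≡ 166
166 · 28 = 4648 ≡ 178
178 · 37 = 6586 ≡ 328
328 · 394 = 129232 ≡ 49
49 · 178 = 8722 ≡ 229
229 · 379 = 86791 ≡ 73

73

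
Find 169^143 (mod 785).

144

169^1 ≡ 169 (mod 785)
169^2 ≡ 169^2 = 28561 ≡ 301 (mod 785)
169^4 ≡ 301^2 = 90601 ≡ 326 (mod 785)
169^8 ≡ 326^2 = 106276 ≡ 301 (mod 785)
169^16 ≡ 301^2 = 90601 ≡ 326 (mod 785)
169^32 ≡ 326^2 = 106276 ≡ 301 (mod 785)
169^64 ≡ 301^2 = 90601 ≡ 326 (mod 785)
169^128 ≡ 326^2 = 106276 ≡ 301 (mod 785)
169^143 = 169^128 * 169^8 * 169^4 * 169^2 * 169^1 ≡ 301 * 301 * 326 * 301 * 169 (mod 785).
Accumulate the product:
301 * 301 = 90601 ≡ 326
326 * 326 = 106276 ≡ 301
301 * 301 = 90601 ≡ 326
326 * 169 = 55094 ≡ 144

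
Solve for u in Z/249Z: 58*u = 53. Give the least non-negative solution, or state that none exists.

gcd(58, 249) = 1, so a unique solution mod 249 exists.
58⁻¹ ≡ 73 (mod 249).
u ≡ 73*53 ≡ 134 (mod 249).

134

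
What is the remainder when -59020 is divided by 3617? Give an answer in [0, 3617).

2469

-59020 = -17·3617 + 2469, so -59020 ≡ 2469 (mod 3617).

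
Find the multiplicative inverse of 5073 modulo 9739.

9069

By the extended Euclidean algorithm:
9739 = 1*5073 + 4666
5073 = 1*4666 + 407
4666 = 11*407 + 189
407 = 2*189 + 29
189 = 6*29 + 15
29 = 1*15 + 14
15 = 1*14 + 1
14 = 14*1 + 0
gcd(5073, 9739) = 1, so the inverse exists.
Back-substitute for 1:
1 = 1*15 − 1*14
  = −1*29 + 2*15
  = 2*189 − 13*29
  = −13*407 + 28*189
  = 28*4666 − 321*407
  = −321*5073 + 349*4666
  = 349*9739 − 670*5073
So 5073⁻¹ ≡ −670 ≡ 9069 (mod 9739).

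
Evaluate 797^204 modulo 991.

291

204 in binary is 11001100, i.e. 204 = 128 + 64 + 8 + 4.
797^1 ≡ 797 (mod 991)
797^2 ≡ 797^2 = 635209 ≡ 969 (mod 991)
797^4 ≡ 969^2 = 938961 ≡ 484 (mod 991)
797^8 ≡ 484^2 = 234256 ≡ 380 (mod 991)
797^16 ≡ 380^2 = 144400 ≡ 705 (mod 991)
797^32 ≡ 705^2 = 497025 ≡ 534 (mod 991)
797^64 ≡ 534^2 = 285156 ≡ 739 (mod 991)
797^128 ≡ 739^2 = 546121 ≡ 80 (mod 991)
797^204 = 797^128 · 797^64 · 797^8 · 797^4 ≡ 80 · 739 · 380 · 484 (mod 991).
Accumulate the product:
80 · 739 = 59120 ≡ 651
651 · 380 = 247380 ≡ 621
621 · 484 = 300564 ≡ 291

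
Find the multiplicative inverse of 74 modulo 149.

147

149 = 2×74 + 1
74 = 74×1 + 0
gcd(74, 149) = 1, so the inverse exists.
Bézout: 1 = 1×149 − 2×74.
So 74⁻¹ ≡ −2 ≡ 147 (mod 149).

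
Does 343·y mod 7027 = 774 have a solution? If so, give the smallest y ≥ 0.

3526

gcd(343, 7027) = 1, so a unique solution mod 7027 exists.
343⁻¹ ≡ 5470 (mod 7027).
y ≡ 5470·774 ≡ 3526 (mod 7027).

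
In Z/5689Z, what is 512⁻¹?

5589

5689 = 11×512 + 57
512 = 8×57 + 56
57 = 1×56 + 1
56 = 56×1 + 0
gcd(512, 5689) = 1, so the inverse exists.
Back-substitute for 1:
1 = 1×57 − 1×56
  = −1×512 + 9×57
  = 9×5689 − 100×512
So 512⁻¹ ≡ −100 ≡ 5589 (mod 5689).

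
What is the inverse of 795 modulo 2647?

2354

2647 = 3·795 + 262
795 = 3·262 + 9
262 = 29·9 + 1
9 = 9·1 + 0
gcd(795, 2647) = 1, so the inverse exists.
Back-substitute for 1:
1 = 1·262 − 29·9
  = −29·795 + 88·262
  = 88·2647 − 293·795
So 795⁻¹ ≡ −293 ≡ 2354 (mod 2647).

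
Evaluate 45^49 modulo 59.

By square-and-multiply:
49 in binary is 110001, i.e. 49 = 32 + 16 + 1.
45^1 ≡ 45 (mod 59)
45^2 ≡ 45^2 = 2025 ≡ 19 (mod 59)
45^4 ≡ 19^2 = 361 ≡ 7 (mod 59)
45^8 ≡ 7^2 = 49 (mod 59)
45^16 ≡ 49^2 = 2401 ≡ 41 (mod 59)
45^32 ≡ 41^2 = 1681 ≡ 29 (mod 59)
45^49 = 45^32 * 45^16 * 45^1 ≡ 29 * 41 * 45 (mod 59).
Accumulate the product:
29 * 41 = 1189 ≡ 9
9 * 45 = 405 ≡ 51

51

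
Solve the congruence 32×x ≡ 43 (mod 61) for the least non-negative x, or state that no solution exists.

gcd(32, 61) = 1, so a unique solution mod 61 exists.
32⁻¹ ≡ 21 (mod 61).
x ≡ 21×43 ≡ 49 (mod 61).

49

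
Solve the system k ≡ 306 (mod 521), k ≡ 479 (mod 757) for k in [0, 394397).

521⁻¹ mod 757: 521·170 ≡ 1 (mod 757), so 521⁻¹ ≡ 170.
k = 306 + 521·((479 − 306)·170 mod 757) = 306 + 521·644 = 335830.
Check: 335830 mod 521 = 306, 335830 mod 757 = 479. ✓

335830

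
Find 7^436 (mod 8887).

2741

436 in binary is 110110100, i.e. 436 = 256 + 128 + 32 + 16 + 4.
7^1 ≡ 7 (mod 8887)
7^2 ≡ 7^2 = 49 (mod 8887)
7^4 ≡ 49^2 = 2401 (mod 8887)
7^8 ≡ 2401^2 = 5764801 ≡ 6025 (mod 8887)
7^16 ≡ 6025^2 = 36300625 ≡ 6117 (mod 8887)
7^32 ≡ 6117^2 = 37417689 ≡ 3419 (mod 8887)
7^64 ≡ 3419^2 = 11689561 ≡ 3156 (mod 8887)
7^128 ≡ 3156^2 = 9960336 ≡ 6896 (mod 8887)
7^256 ≡ 6896^2 = 47554816 ≡ 479 (mod 8887)
7^436 = 7^256 * 7^128 * 7^32 * 7^16 * 7^4 ≡ 479 * 6896 * 3419 * 6117 * 2401 (mod 8887).
Accumulate the product:
479 * 6896 = 3303184 ≡ 6107
6107 * 3419 = 20879833 ≡ 4270
4270 * 6117 = 26119590 ≡ 697
697 * 2401 = 1673497 ≡ 2741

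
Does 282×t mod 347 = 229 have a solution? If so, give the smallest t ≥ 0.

194

gcd(282, 347) = 1, so a unique solution mod 347 exists.
282⁻¹ ≡ 16 (mod 347).
t ≡ 16×229 ≡ 194 (mod 347).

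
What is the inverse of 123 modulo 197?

By the extended Euclidean algorithm:
197 = 1×123 + 74
123 = 1×74 + 49
74 = 1×49 + 25
49 = 1×25 + 24
25 = 1×24 + 1
24 = 24×1 + 0
gcd(123, 197) = 1, so the inverse exists.
Bézout: 1 = 5×197 − 8×123.
So 123⁻¹ ≡ −8 ≡ 189 (mod 197).

189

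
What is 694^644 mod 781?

309

694^1 ≡ 694 (mod 781)
694^2 ≡ 694^2 = 481636 ≡ 540 (mod 781)
694^4 ≡ 540^2 = 291600 ≡ 287 (mod 781)
694^8 ≡ 287^2 = 82369 ≡ 364 (mod 781)
694^16 ≡ 364^2 = 132496 ≡ 507 (mod 781)
694^32 ≡ 507^2 = 257049 ≡ 100 (mod 781)
694^64 ≡ 100^2 = 10000 ≡ 628 (mod 781)
694^128 ≡ 628^2 = 394384 ≡ 760 (mod 781)
694^256 ≡ 760^2 = 577600 ≡ 441 (mod 781)
694^512 ≡ 441^2 = 194481 ≡ 12 (mod 781)
694^644 = 694^512 · 694^128 · 694^4 ≡ 12 · 760 · 287 (mod 781).
Accumulate the product:
12 · 760 = 9120 ≡ 529
529 · 287 = 151823 ≡ 309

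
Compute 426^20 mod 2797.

1440

Using repeated squaring:
20 in binary is 10100, i.e. 20 = 16 + 4.
426^1 ≡ 426 (mod 2797)
426^2 ≡ 426^2 = 181476 ≡ 2468 (mod 2797)
426^4 ≡ 2468^2 = 6091024 ≡ 1955 (mod 2797)
426^8 ≡ 1955^2 = 3822025 ≡ 1323 (mod 2797)
426^16 ≡ 1323^2 = 1750329 ≡ 2204 (mod 2797)
426^20 = 426^16 * 426^4 ≡ 2204 * 1955 (mod 2797).
2204 * 1955 = 4308820 ≡ 1440 (mod 2797).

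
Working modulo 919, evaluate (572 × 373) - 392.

675

572 × 373 = 213356 ≡ 148 (mod 919)
148 - 392 = -244 ≡ 675 (mod 919)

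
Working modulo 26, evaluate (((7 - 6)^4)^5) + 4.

7 - 6 = 1
(1)^4 ≡ 1 (mod 26)
(1)^5 ≡ 1 (mod 26)
1 + 4 = 5

5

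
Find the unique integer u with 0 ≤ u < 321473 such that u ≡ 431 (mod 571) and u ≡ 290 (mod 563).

571⁻¹ mod 563: 571·352 ≡ 1 (mod 563), so 571⁻¹ ≡ 352.
u = 431 + 571·((290 − 431)·352 mod 563) = 431 + 571·475 = 271656.

271656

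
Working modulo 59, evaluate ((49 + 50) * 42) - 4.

49 + 50 = 99 ≡ 40 (mod 59)
40 * 42 = 1680 ≡ 28 (mod 59)
28 - 4 = 24

24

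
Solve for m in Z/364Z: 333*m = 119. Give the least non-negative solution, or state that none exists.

gcd(333, 364) = 1, so a unique solution mod 364 exists.
333⁻¹ ≡ 317 (mod 364).
m ≡ 317*119 ≡ 231 (mod 364).

231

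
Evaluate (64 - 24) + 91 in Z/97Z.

64 - 24 = 40
40 + 91 = 131 ≡ 34 (mod 97)

34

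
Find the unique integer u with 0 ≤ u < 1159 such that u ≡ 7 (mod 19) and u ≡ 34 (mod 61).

1071

19⁻¹ mod 61: 19·45 ≡ 1 (mod 61), so 19⁻¹ ≡ 45.
u = 7 + 19·((34 − 7)·45 mod 61) = 7 + 19·56 = 1071.
Check: 1071 mod 19 = 7, 1071 mod 61 = 34. ✓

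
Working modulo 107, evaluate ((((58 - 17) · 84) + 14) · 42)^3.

58 - 17 = 41
41 · 84 = 3444 ≡ 20 (mod 107)
20 + 14 = 34
34 · 42 = 1428 ≡ 37 (mod 107)
(37)^3 ≡ 42 (mod 107)

42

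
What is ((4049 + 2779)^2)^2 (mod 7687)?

5041

4049 + 2779 = 6828
(6828)^2 ≡ 7616 (mod 7687)
(7616)^2 ≡ 5041 (mod 7687)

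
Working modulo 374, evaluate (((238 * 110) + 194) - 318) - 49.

238 * 110 = 26180 ≡ 0 (mod 374)
0 + 194 = 194
194 - 318 = -124 ≡ 250 (mod 374)
250 - 49 = 201

201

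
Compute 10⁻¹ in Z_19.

19 = 1×10 + 9
10 = 1×9 + 1
9 = 9×1 + 0
gcd(10, 19) = 1, so the inverse exists.
Back-substitute for 1:
1 = 1×10 − 1×9
  = −1×19 + 2×10
So 10⁻¹ ≡ 2 (mod 19).

2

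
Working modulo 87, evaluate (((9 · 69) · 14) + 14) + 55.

9 · 69 = 621 ≡ 12 (mod 87)
12 · 14 = 168 ≡ 81 (mod 87)
81 + 14 = 95 ≡ 8 (mod 87)
8 + 55 = 63

63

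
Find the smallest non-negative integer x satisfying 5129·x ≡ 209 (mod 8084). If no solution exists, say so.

gcd(5129, 8084) = 1, so a unique solution mod 8084 exists.
5129⁻¹ ≡ 3157 (mod 8084).
x ≡ 3157·209 ≡ 5009 (mod 8084).

5009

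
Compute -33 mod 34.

-33 = -1×34 + 1, so -33 ≡ 1 (mod 34).

1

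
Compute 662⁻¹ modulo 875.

875 = 1*662 + 213
662 = 3*213 + 23
213 = 9*23 + 6
23 = 3*6 + 5
6 = 1*5 + 1
5 = 5*1 + 0
gcd(662, 875) = 1, so the inverse exists.
Bézout: 1 = 115*875 − 152*662.
So 662⁻¹ ≡ −152 ≡ 723 (mod 875).

723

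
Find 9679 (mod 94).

91

9679 = 102·94 + 91, so 9679 ≡ 91 (mod 94).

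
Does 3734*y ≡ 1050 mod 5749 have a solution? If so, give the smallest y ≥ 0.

gcd(3734, 5749) = 1, so a unique solution mod 5749 exists.
3734⁻¹ ≡ 2622 (mod 5749).
y ≡ 2622*1050 ≡ 5078 (mod 5749).

5078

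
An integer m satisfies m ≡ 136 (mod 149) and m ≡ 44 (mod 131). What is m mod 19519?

3712

149⁻¹ mod 131: 149×51 ≡ 1 (mod 131), so 149⁻¹ ≡ 51.
m = 136 + 149×((44 − 136)×51 mod 131) = 136 + 149×24 = 3712.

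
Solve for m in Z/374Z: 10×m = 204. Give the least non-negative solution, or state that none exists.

gcd(10, 374) = 2, and 2 | 204, so solutions exist.
Divide through by 2: 5×m ≡ 102 mod 187.
5⁻¹ ≡ 75 (mod 187).
m ≡ 75×102 ≡ 170 (mod 187).
The smallest non-negative solution is m = 170.

170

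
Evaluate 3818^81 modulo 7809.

By square-and-multiply:
81 in binary is 1010001, i.e. 81 = 64 + 16 + 1.
3818^1 ≡ 3818 (mod 7809)
3818^2 ≡ 3818^2 = 14577124 ≡ 5530 (mod 7809)
3818^4 ≡ 5530^2 = 30580900 ≡ 856 (mod 7809)
3818^8 ≡ 856^2 = 732736 ≡ 6499 (mod 7809)
3818^16 ≡ 6499^2 = 42237001 ≡ 5929 (mod 7809)
3818^32 ≡ 5929^2 = 35153041 ≡ 4732 (mod 7809)
3818^64 ≡ 4732^2 = 22391824 ≡ 3421 (mod 7809)
3818^81 = 3818^64 * 3818^16 * 3818^1 ≡ 3421 * 5929 * 3818 (mod 7809).
Accumulate the product:
3421 * 5929 = 20283109 ≡ 3136
3136 * 3818 = 11973248 ≡ 2051

2051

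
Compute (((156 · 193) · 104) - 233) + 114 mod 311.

276

156 · 193 = 30108 ≡ 252 (mod 311)
252 · 104 = 26208 ≡ 84 (mod 311)
84 - 233 = -149 ≡ 162 (mod 311)
162 + 114 = 276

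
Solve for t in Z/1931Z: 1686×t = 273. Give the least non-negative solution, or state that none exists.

1323

gcd(1686, 1931) = 1, so a unique solution mod 1931 exists.
1686⁻¹ ≡ 599 (mod 1931).
t ≡ 599×273 ≡ 1323 (mod 1931).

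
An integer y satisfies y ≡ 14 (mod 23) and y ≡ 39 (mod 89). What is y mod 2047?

1463

23⁻¹ mod 89: 23·31 ≡ 1 (mod 89), so 23⁻¹ ≡ 31.
y = 14 + 23·((39 − 14)·31 mod 89) = 14 + 23·63 = 1463.
Check: 1463 mod 23 = 14, 1463 mod 89 = 39. ✓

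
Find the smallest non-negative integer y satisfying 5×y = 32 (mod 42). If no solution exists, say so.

40

gcd(5, 42) = 1, so a unique solution mod 42 exists.
5⁻¹ ≡ 17 (mod 42).
y ≡ 17×32 ≡ 40 (mod 42).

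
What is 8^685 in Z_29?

685 in binary is 1010101101, i.e. 685 = 512 + 128 + 32 + 8 + 4 + 1.
8^1 ≡ 8 (mod 29)
8^2 ≡ 8^2 = 64 ≡ 6 (mod 29)
8^4 ≡ 6^2 = 36 ≡ 7 (mod 29)
8^8 ≡ 7^2 = 49 ≡ 20 (mod 29)
8^16 ≡ 20^2 = 400 ≡ 23 (mod 29)
8^32 ≡ 23^2 = 529 ≡ 7 (mod 29)
8^64 ≡ 7^2 = 49 ≡ 20 (mod 29)
8^128 ≡ 20^2 = 400 ≡ 23 (mod 29)
8^256 ≡ 23^2 = 529 ≡ 7 (mod 29)
8^512 ≡ 7^2 = 49 ≡ 20 (mod 29)
8^685 = 8^512 * 8^128 * 8^32 * 8^8 * 8^4 * 8^1 ≡ 20 * 23 * 7 * 20 * 7 * 8 (mod 29).
Accumulate the product:
20 * 23 = 460 ≡ 25
25 * 7 = 175 ≡ 1
1 * 20 = 20
20 * 7 = 140 ≡ 24
24 * 8 = 192 ≡ 18

18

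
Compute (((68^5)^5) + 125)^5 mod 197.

151

(68)^5 ≡ 87 (mod 197)
(87)^5 ≡ 69 (mod 197)
69 + 125 = 194
(194)^5 ≡ 151 (mod 197)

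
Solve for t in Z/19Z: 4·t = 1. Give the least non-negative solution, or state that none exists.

5

gcd(4, 19) = 1, so a unique solution mod 19 exists.
4⁻¹ ≡ 5 (mod 19).
t ≡ 5·1 ≡ 5 (mod 19).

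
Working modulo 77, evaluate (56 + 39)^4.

56 + 39 = 95 ≡ 18 (mod 77)
(18)^4 ≡ 25 (mod 77)

25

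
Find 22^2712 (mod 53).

By square-and-multiply:
2712 in binary is 101010011000, i.e. 2712 = 2048 + 512 + 128 + 16 + 8.
22^1 ≡ 22 (mod 53)
22^2 ≡ 22^2 = 484 ≡ 7 (mod 53)
22^4 ≡ 7^2 = 49 (mod 53)
22^8 ≡ 49^2 = 2401 ≡ 16 (mod 53)
22^16 ≡ 16^2 = 256 ≡ 44 (mod 53)
22^32 ≡ 44^2 = 1936 ≡ 28 (mod 53)
22^64 ≡ 28^2 = 784 ≡ 42 (mod 53)
22^128 ≡ 42^2 = 1764 ≡ 15 (mod 53)
22^256 ≡ 15^2 = 225 ≡ 13 (mod 53)
22^512 ≡ 13^2 = 169 ≡ 10 (mod 53)
22^1024 ≡ 10^2 = 100 ≡ 47 (mod 53)
22^2048 ≡ 47^2 = 2209 ≡ 36 (mod 53)
22^2712 = 22^2048 · 22^512 · 22^128 · 22^16 · 22^8 ≡ 36 · 10 · 15 · 44 · 16 (mod 53).
Accumulate the product:
36 · 10 = 360 ≡ 42
42 · 15 = 630 ≡ 47
47 · 44 = 2068 ≡ 1
1 · 16 = 16

16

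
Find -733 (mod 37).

-733 = -20*37 + 7, so -733 ≡ 7 (mod 37).

7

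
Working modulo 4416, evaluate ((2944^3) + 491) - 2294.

1141

(2944)^3 ≡ 2944 (mod 4416)
2944 + 491 = 3435
3435 - 2294 = 1141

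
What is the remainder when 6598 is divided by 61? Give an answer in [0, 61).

6598 = 108*61 + 10, so 6598 ≡ 10 (mod 61).

10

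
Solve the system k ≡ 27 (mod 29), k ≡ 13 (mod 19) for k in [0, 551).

29⁻¹ mod 19: 29·2 ≡ 1 (mod 19), so 29⁻¹ ≡ 2.
k = 27 + 29·((13 − 27)·2 mod 19) = 27 + 29·10 = 317.

317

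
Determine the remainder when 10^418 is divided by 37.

418 in binary is 110100010, i.e. 418 = 256 + 128 + 32 + 2.
10^1 ≡ 10 (mod 37)
10^2 ≡ 10^2 = 100 ≡ 26 (mod 37)
10^4 ≡ 26^2 = 676 ≡ 10 (mod 37)
10^8 ≡ 10^2 = 100 ≡ 26 (mod 37)
10^16 ≡ 26^2 = 676 ≡ 10 (mod 37)
10^32 ≡ 10^2 = 100 ≡ 26 (mod 37)
10^64 ≡ 26^2 = 676 ≡ 10 (mod 37)
10^128 ≡ 10^2 = 100 ≡ 26 (mod 37)
10^256 ≡ 26^2 = 676 ≡ 10 (mod 37)
10^418 = 10^256 × 10^128 × 10^32 × 10^2 ≡ 10 × 26 × 26 × 26 (mod 37).
Accumulate the product:
10 × 26 = 260 ≡ 1
1 × 26 = 26
26 × 26 = 676 ≡ 10

10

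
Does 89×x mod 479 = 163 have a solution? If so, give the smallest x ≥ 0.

gcd(89, 479) = 1, so a unique solution mod 479 exists.
89⁻¹ ≡ 183 (mod 479).
x ≡ 183×163 ≡ 131 (mod 479).

131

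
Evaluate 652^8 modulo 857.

By square-and-multiply:
652^1 ≡ 652 (mod 857)
652^2 ≡ 652^2 = 425104 ≡ 32 (mod 857)
652^4 ≡ 32^2 = 1024 ≡ 167 (mod 857)
652^8 ≡ 167^2 = 27889 ≡ 465 (mod 857)
So 652^8 ≡ 465 (mod 857).

465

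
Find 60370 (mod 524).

110

60370 = 115×524 + 110, so 60370 ≡ 110 (mod 524).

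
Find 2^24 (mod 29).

20

24 in binary is 11000, i.e. 24 = 16 + 8.
2^1 ≡ 2 (mod 29)
2^2 ≡ 2^2 = 4 (mod 29)
2^4 ≡ 4^2 = 16 (mod 29)
2^8 ≡ 16^2 = 256 ≡ 24 (mod 29)
2^16 ≡ 24^2 = 576 ≡ 25 (mod 29)
2^24 = 2^16 * 2^8 ≡ 25 * 24 (mod 29).
25 * 24 = 600 ≡ 20 (mod 29).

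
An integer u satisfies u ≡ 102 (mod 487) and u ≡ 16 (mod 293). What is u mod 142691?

102859

487⁻¹ mod 293: 487·219 ≡ 1 (mod 293), so 487⁻¹ ≡ 219.
u = 102 + 487·((16 − 102)·219 mod 293) = 102 + 487·211 = 102859.
Check: 102859 mod 487 = 102, 102859 mod 293 = 16. ✓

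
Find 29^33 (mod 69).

By square-and-multiply:
33 in binary is 100001, i.e. 33 = 32 + 1.
29^1 ≡ 29 (mod 69)
29^2 ≡ 29^2 = 841 ≡ 13 (mod 69)
29^4 ≡ 13^2 = 169 ≡ 31 (mod 69)
29^8 ≡ 31^2 = 961 ≡ 64 (mod 69)
29^16 ≡ 64^2 = 4096 ≡ 25 (mod 69)
29^32 ≡ 25^2 = 625 ≡ 4 (mod 69)
29^33 = 29^32 × 29^1 ≡ 4 × 29 (mod 69).
4 × 29 = 116 ≡ 47 (mod 69).

47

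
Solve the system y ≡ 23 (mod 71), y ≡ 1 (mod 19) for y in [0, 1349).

71⁻¹ mod 19: 71*15 ≡ 1 (mod 19), so 71⁻¹ ≡ 15.
y = 23 + 71*((1 − 23)*15 mod 19) = 23 + 71*12 = 875.

875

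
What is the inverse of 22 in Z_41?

By the extended Euclidean algorithm:
41 = 1×22 + 19
22 = 1×19 + 3
19 = 6×3 + 1
3 = 3×1 + 0
gcd(22, 41) = 1, so the inverse exists.
Bézout: 1 = 7×41 − 13×22.
So 22⁻¹ ≡ −13 ≡ 28 (mod 41).

28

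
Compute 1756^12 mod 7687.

By square-and-multiply:
12 in binary is 1100, i.e. 12 = 8 + 4.
1756^1 ≡ 1756 (mod 7687)
1756^2 ≡ 1756^2 = 3083536 ≡ 1049 (mod 7687)
1756^4 ≡ 1049^2 = 1100401 ≡ 1160 (mod 7687)
1756^8 ≡ 1160^2 = 1345600 ≡ 375 (mod 7687)
1756^12 = 1756^8 * 1756^4 ≡ 375 * 1160 (mod 7687).
375 * 1160 = 435000 ≡ 4528 (mod 7687).

4528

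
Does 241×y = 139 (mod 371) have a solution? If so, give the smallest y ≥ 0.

310

gcd(241, 371) = 1, so a unique solution mod 371 exists.
241⁻¹ ≡ 117 (mod 371).
y ≡ 117×139 ≡ 310 (mod 371).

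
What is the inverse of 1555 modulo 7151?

7151 = 4*1555 + 931
1555 = 1*931 + 624
931 = 1*624 + 307
624 = 2*307 + 10
307 = 30*10 + 7
10 = 1*7 + 3
7 = 2*3 + 1
3 = 3*1 + 0
gcd(1555, 7151) = 1, so the inverse exists.
Back-substitute for 1:
1 = 1*7 − 2*3
  = −2*10 + 3*7
  = 3*307 − 92*10
  = −92*624 + 187*307
  = 187*931 − 279*624
  = −279*1555 + 466*931
  = 466*7151 − 2143*1555
So 1555⁻¹ ≡ −2143 ≡ 5008 (mod 7151).

5008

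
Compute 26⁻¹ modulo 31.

By the extended Euclidean algorithm:
31 = 1×26 + 5
26 = 5×5 + 1
5 = 5×1 + 0
gcd(26, 31) = 1, so the inverse exists.
Bézout: 1 = −5×31 + 6×26.
So 26⁻¹ ≡ 6 (mod 31).

6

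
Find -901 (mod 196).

79

-901 = -5×196 + 79, so -901 ≡ 79 (mod 196).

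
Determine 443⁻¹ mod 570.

377

570 = 1·443 + 127
443 = 3·127 + 62
127 = 2·62 + 3
62 = 20·3 + 2
3 = 1·2 + 1
2 = 2·1 + 0
gcd(443, 570) = 1, so the inverse exists.
Back-substitute for 1:
1 = 1·3 − 1·2
  = −1·62 + 21·3
  = 21·127 − 43·62
  = −43·443 + 150·127
  = 150·570 − 193·443
So 443⁻¹ ≡ −193 ≡ 377 (mod 570).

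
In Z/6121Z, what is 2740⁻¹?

By the extended Euclidean algorithm:
6121 = 2×2740 + 641
2740 = 4×641 + 176
641 = 3×176 + 113
176 = 1×113 + 63
113 = 1×63 + 50
63 = 1×50 + 13
50 = 3×13 + 11
13 = 1×11 + 2
11 = 5×2 + 1
2 = 2×1 + 0
gcd(2740, 6121) = 1, so the inverse exists.
Back-substitute for 1:
1 = 1×11 − 5×2
  = −5×13 + 6×11
  = 6×50 − 23×13
  = −23×63 + 29×50
  = 29×113 − 52×63
  = −52×176 + 81×113
  = 81×641 − 295×176
  = −295×2740 + 1261×641
  = 1261×6121 − 2817×2740
So 2740⁻¹ ≡ −2817 ≡ 3304 (mod 6121).

3304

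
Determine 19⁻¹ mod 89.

75

89 = 4*19 + 13
19 = 1*13 + 6
13 = 2*6 + 1
6 = 6*1 + 0
gcd(19, 89) = 1, so the inverse exists.
Bézout: 1 = 3*89 − 14*19.
So 19⁻¹ ≡ −14 ≡ 75 (mod 89).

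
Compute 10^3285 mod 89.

40

By square-and-multiply:
10^1 ≡ 10 (mod 89)
10^2 ≡ 10^2 = 100 ≡ 11 (mod 89)
10^4 ≡ 11^2 = 121 ≡ 32 (mod 89)
10^8 ≡ 32^2 = 1024 ≡ 45 (mod 89)
10^16 ≡ 45^2 = 2025 ≡ 67 (mod 89)
10^32 ≡ 67^2 = 4489 ≡ 39 (mod 89)
10^64 ≡ 39^2 = 1521 ≡ 8 (mod 89)
10^128 ≡ 8^2 = 64 (mod 89)
10^256 ≡ 64^2 = 4096 ≡ 2 (mod 89)
10^512 ≡ 2^2 = 4 (mod 89)
10^1024 ≡ 4^2 = 16 (mod 89)
10^2048 ≡ 16^2 = 256 ≡ 78 (mod 89)
10^3285 = 10^2048 · 10^1024 · 10^128 · 10^64 · 10^16 · 10^4 · 10^1 ≡ 78 · 16 · 64 · 8 · 67 · 32 · 10 (mod 89).
Accumulate the product:
78 · 16 = 1248 ≡ 2
2 · 64 = 128 ≡ 39
39 · 8 = 312 ≡ 45
45 · 67 = 3015 ≡ 78
78 · 32 = 2496 ≡ 4
4 · 10 = 40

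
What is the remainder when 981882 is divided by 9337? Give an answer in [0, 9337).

1497

981882 = 105×9337 + 1497, so 981882 ≡ 1497 (mod 9337).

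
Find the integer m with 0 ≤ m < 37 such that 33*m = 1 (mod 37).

Run the extended Euclidean algorithm:
37 = 1·33 + 4
33 = 8·4 + 1
4 = 4·1 + 0
gcd(33, 37) = 1, so the inverse exists.
Back-substitute for 1:
1 = 1·33 − 8·4
  = −8·37 + 9·33
So 33⁻¹ ≡ 9 (mod 37).

9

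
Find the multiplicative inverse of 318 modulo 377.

Run the extended Euclidean algorithm:
377 = 1*318 + 59
318 = 5*59 + 23
59 = 2*23 + 13
23 = 1*13 + 10
13 = 1*10 + 3
10 = 3*3 + 1
3 = 3*1 + 0
gcd(318, 377) = 1, so the inverse exists.
Back-substitute for 1:
1 = 1*10 − 3*3
  = −3*13 + 4*10
  = 4*23 − 7*13
  = −7*59 + 18*23
  = 18*318 − 97*59
  = −97*377 + 115*318
So 318⁻¹ ≡ 115 (mod 377).

115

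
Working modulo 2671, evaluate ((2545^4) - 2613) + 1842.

(2545)^4 ≡ 1132 (mod 2671)
1132 - 2613 = -1481 ≡ 1190 (mod 2671)
1190 + 1842 = 3032 ≡ 361 (mod 2671)

361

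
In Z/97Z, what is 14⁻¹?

7

By the extended Euclidean algorithm:
97 = 6·14 + 13
14 = 1·13 + 1
13 = 13·1 + 0
gcd(14, 97) = 1, so the inverse exists.
Back-substitute for 1:
1 = 1·14 − 1·13
  = −1·97 + 7·14
So 14⁻¹ ≡ 7 (mod 97).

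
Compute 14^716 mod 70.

56

716 in binary is 1011001100, i.e. 716 = 512 + 128 + 64 + 8 + 4.
14^1 ≡ 14 (mod 70)
14^2 ≡ 14^2 = 196 ≡ 56 (mod 70)
14^4 ≡ 56^2 = 3136 ≡ 56 (mod 70)
14^8 ≡ 56^2 = 3136 ≡ 56 (mod 70)
14^16 ≡ 56^2 = 3136 ≡ 56 (mod 70)
14^32 ≡ 56^2 = 3136 ≡ 56 (mod 70)
14^64 ≡ 56^2 = 3136 ≡ 56 (mod 70)
14^128 ≡ 56^2 = 3136 ≡ 56 (mod 70)
14^256 ≡ 56^2 = 3136 ≡ 56 (mod 70)
14^512 ≡ 56^2 = 3136 ≡ 56 (mod 70)
14^716 = 14^512 * 14^128 * 14^64 * 14^8 * 14^4 ≡ 56 * 56 * 56 * 56 * 56 (mod 70).
Accumulate the product:
56 * 56 = 3136 ≡ 56
56 * 56 = 3136 ≡ 56
56 * 56 = 3136 ≡ 56
56 * 56 = 3136 ≡ 56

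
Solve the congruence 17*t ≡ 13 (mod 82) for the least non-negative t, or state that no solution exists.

gcd(17, 82) = 1, so a unique solution mod 82 exists.
17⁻¹ ≡ 29 (mod 82).
t ≡ 29*13 ≡ 49 (mod 82).

49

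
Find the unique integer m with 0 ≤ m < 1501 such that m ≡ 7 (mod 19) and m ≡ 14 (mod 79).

330

19⁻¹ mod 79: 19·25 ≡ 1 (mod 79), so 19⁻¹ ≡ 25.
m = 7 + 19·((14 − 7)·25 mod 79) = 7 + 19·17 = 330.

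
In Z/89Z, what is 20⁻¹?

By the extended Euclidean algorithm:
89 = 4·20 + 9
20 = 2·9 + 2
9 = 4·2 + 1
2 = 2·1 + 0
gcd(20, 89) = 1, so the inverse exists.
Bézout: 1 = 9·89 − 40·20.
So 20⁻¹ ≡ −40 ≡ 49 (mod 89).

49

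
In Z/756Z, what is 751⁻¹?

By the extended Euclidean algorithm:
756 = 1*751 + 5
751 = 150*5 + 1
5 = 5*1 + 0
gcd(751, 756) = 1, so the inverse exists.
Back-substitute for 1:
1 = 1*751 − 150*5
  = −150*756 + 151*751
So 751⁻¹ ≡ 151 (mod 756).

151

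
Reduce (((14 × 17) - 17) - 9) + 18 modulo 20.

10

14 × 17 = 238 ≡ 18 (mod 20)
18 - 17 = 1
1 - 9 = -8 ≡ 12 (mod 20)
12 + 18 = 30 ≡ 10 (mod 20)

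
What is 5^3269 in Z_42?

17

Using repeated squaring:
3269 in binary is 110011000101, i.e. 3269 = 2048 + 1024 + 128 + 64 + 4 + 1.
5^1 ≡ 5 (mod 42)
5^2 ≡ 5^2 = 25 (mod 42)
5^4 ≡ 25^2 = 625 ≡ 37 (mod 42)
5^8 ≡ 37^2 = 1369 ≡ 25 (mod 42)
5^16 ≡ 25^2 = 625 ≡ 37 (mod 42)
5^32 ≡ 37^2 = 1369 ≡ 25 (mod 42)
5^64 ≡ 25^2 = 625 ≡ 37 (mod 42)
5^128 ≡ 37^2 = 1369 ≡ 25 (mod 42)
5^256 ≡ 25^2 = 625 ≡ 37 (mod 42)
5^512 ≡ 37^2 = 1369 ≡ 25 (mod 42)
5^1024 ≡ 25^2 = 625 ≡ 37 (mod 42)
5^2048 ≡ 37^2 = 1369 ≡ 25 (mod 42)
5^3269 = 5^2048 × 5^1024 × 5^128 × 5^64 × 5^4 × 5^1 ≡ 25 × 37 × 25 × 37 × 37 × 5 (mod 42).
Accumulate the product:
25 × 37 = 925 ≡ 1
1 × 25 = 25
25 × 37 = 925 ≡ 1
1 × 37 = 37
37 × 5 = 185 ≡ 17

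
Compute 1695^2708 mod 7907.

By square-and-multiply:
1695^1 ≡ 1695 (mod 7907)
1695^2 ≡ 1695^2 = 2873025 ≡ 2784 (mod 7907)
1695^4 ≡ 2784^2 = 7750656 ≡ 1796 (mod 7907)
1695^8 ≡ 1796^2 = 3225616 ≡ 7467 (mod 7907)
1695^16 ≡ 7467^2 = 55756089 ≡ 3832 (mod 7907)
1695^32 ≡ 3832^2 = 14684224 ≡ 925 (mod 7907)
1695^64 ≡ 925^2 = 855625 ≡ 1669 (mod 7907)
1695^128 ≡ 1669^2 = 2785561 ≡ 2297 (mod 7907)
1695^256 ≡ 2297^2 = 5276209 ≡ 2240 (mod 7907)
1695^512 ≡ 2240^2 = 5017600 ≡ 4562 (mod 7907)
1695^1024 ≡ 4562^2 = 20811844 ≡ 620 (mod 7907)
1695^2048 ≡ 620^2 = 384400 ≡ 4864 (mod 7907)
1695^2708 = 1695^2048 * 1695^512 * 1695^128 * 1695^16 * 1695^4 ≡ 4864 * 4562 * 2297 * 3832 * 1796 (mod 7907).
Accumulate the product:
4864 * 4562 = 22189568 ≡ 2526
2526 * 2297 = 5802222 ≡ 6391
6391 * 3832 = 24490312 ≡ 2333
2333 * 1796 = 4190068 ≡ 7265

7265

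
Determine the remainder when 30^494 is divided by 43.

23

By square-and-multiply:
494 in binary is 111101110, i.e. 494 = 256 + 128 + 64 + 32 + 8 + 4 + 2.
30^1 ≡ 30 (mod 43)
30^2 ≡ 30^2 = 900 ≡ 40 (mod 43)
30^4 ≡ 40^2 = 1600 ≡ 9 (mod 43)
30^8 ≡ 9^2 = 81 ≡ 38 (mod 43)
30^16 ≡ 38^2 = 1444 ≡ 25 (mod 43)
30^32 ≡ 25^2 = 625 ≡ 23 (mod 43)
30^64 ≡ 23^2 = 529 ≡ 13 (mod 43)
30^128 ≡ 13^2 = 169 ≡ 40 (mod 43)
30^256 ≡ 40^2 = 1600 ≡ 9 (mod 43)
30^494 = 30^256 * 30^128 * 30^64 * 30^32 * 30^8 * 30^4 * 30^2 ≡ 9 * 40 * 13 * 23 * 38 * 9 * 40 (mod 43).
Accumulate the product:
9 * 40 = 360 ≡ 16
16 * 13 = 208 ≡ 36
36 * 23 = 828 ≡ 11
11 * 38 = 418 ≡ 31
31 * 9 = 279 ≡ 21
21 * 40 = 840 ≡ 23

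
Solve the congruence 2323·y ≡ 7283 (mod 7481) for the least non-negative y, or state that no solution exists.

gcd(2323, 7481) = 1, so a unique solution mod 7481 exists.
2323⁻¹ ≡ 4135 (mod 7481).
y ≡ 4135·7283 ≡ 4180 (mod 7481).

4180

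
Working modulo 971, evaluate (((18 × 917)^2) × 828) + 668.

18 × 917 = 16506 ≡ 970 (mod 971)
(970)^2 ≡ 1 (mod 971)
1 × 828 = 828
828 + 668 = 1496 ≡ 525 (mod 971)

525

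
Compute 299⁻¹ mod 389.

Apply the Euclidean algorithm and back-substitute:
389 = 1×299 + 90
299 = 3×90 + 29
90 = 3×29 + 3
29 = 9×3 + 2
3 = 1×2 + 1
2 = 2×1 + 0
gcd(299, 389) = 1, so the inverse exists.
Back-substitute for 1:
1 = 1×3 − 1×2
  = −1×29 + 10×3
  = 10×90 − 31×29
  = −31×299 + 103×90
  = 103×389 − 134×299
So 299⁻¹ ≡ −134 ≡ 255 (mod 389).

255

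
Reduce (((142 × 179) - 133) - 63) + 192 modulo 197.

142 × 179 = 25418 ≡ 5 (mod 197)
5 - 133 = -128 ≡ 69 (mod 197)
69 - 63 = 6
6 + 192 = 198 ≡ 1 (mod 197)

1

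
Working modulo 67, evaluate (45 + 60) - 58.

47

45 + 60 = 105 ≡ 38 (mod 67)
38 - 58 = -20 ≡ 47 (mod 67)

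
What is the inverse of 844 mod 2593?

By the extended Euclidean algorithm:
2593 = 3·844 + 61
844 = 13·61 + 51
61 = 1·51 + 10
51 = 5·10 + 1
10 = 10·1 + 0
gcd(844, 2593) = 1, so the inverse exists.
Bézout: 1 = −83·2593 + 255·844.
So 844⁻¹ ≡ 255 (mod 2593).

255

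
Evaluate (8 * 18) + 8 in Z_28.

8 * 18 = 144 ≡ 4 (mod 28)
4 + 8 = 12

12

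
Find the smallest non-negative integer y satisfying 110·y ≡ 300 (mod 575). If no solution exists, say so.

55

gcd(110, 575) = 5, and 5 | 300, so solutions exist.
Divide through by 5: 22·y ≡ 60 mod 115.
22⁻¹ ≡ 68 (mod 115).
y ≡ 68·60 ≡ 55 (mod 115).
The smallest non-negative solution is y = 55.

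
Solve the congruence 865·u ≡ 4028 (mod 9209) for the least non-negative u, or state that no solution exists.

gcd(865, 9209) = 1, so a unique solution mod 9209 exists.
865⁻¹ ≡ 5387 (mod 9209).
u ≡ 5387·4028 ≡ 2432 (mod 9209).

2432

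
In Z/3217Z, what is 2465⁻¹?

By the extended Euclidean algorithm:
3217 = 1×2465 + 752
2465 = 3×752 + 209
752 = 3×209 + 125
209 = 1×125 + 84
125 = 1×84 + 41
84 = 2×41 + 2
41 = 20×2 + 1
2 = 2×1 + 0
gcd(2465, 3217) = 1, so the inverse exists.
Bézout: 1 = 1203×3217 − 1570×2465.
So 2465⁻¹ ≡ −1570 ≡ 1647 (mod 3217).

1647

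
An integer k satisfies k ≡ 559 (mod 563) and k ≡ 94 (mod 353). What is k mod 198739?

13508

563⁻¹ mod 353: 563*274 ≡ 1 (mod 353), so 563⁻¹ ≡ 274.
k = 559 + 563*((94 − 559)*274 mod 353) = 559 + 563*23 = 13508.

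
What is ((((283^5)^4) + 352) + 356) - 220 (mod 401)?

31

(283)^5 ≡ 148 (mod 401)
(148)^4 ≡ 345 (mod 401)
345 + 352 = 697 ≡ 296 (mod 401)
296 + 356 = 652 ≡ 251 (mod 401)
251 - 220 = 31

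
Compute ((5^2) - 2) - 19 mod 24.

4

(5)^2 ≡ 1 (mod 24)
1 - 2 = -1 ≡ 23 (mod 24)
23 - 19 = 4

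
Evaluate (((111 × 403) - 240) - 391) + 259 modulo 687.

393

111 × 403 = 44733 ≡ 78 (mod 687)
78 - 240 = -162 ≡ 525 (mod 687)
525 - 391 = 134
134 + 259 = 393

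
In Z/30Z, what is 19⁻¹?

Run the extended Euclidean algorithm:
30 = 1×19 + 11
19 = 1×11 + 8
11 = 1×8 + 3
8 = 2×3 + 2
3 = 1×2 + 1
2 = 2×1 + 0
gcd(19, 30) = 1, so the inverse exists.
Back-substitute for 1:
1 = 1×3 − 1×2
  = −1×8 + 3×3
  = 3×11 − 4×8
  = −4×19 + 7×11
  = 7×30 − 11×19
So 19⁻¹ ≡ −11 ≡ 19 (mod 30).

19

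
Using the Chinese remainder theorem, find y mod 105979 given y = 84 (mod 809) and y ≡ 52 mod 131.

809⁻¹ mod 131: 809×57 ≡ 1 (mod 131), so 809⁻¹ ≡ 57.
y = 84 + 809×((52 − 84)×57 mod 131) = 84 + 809×10 = 8174.

8174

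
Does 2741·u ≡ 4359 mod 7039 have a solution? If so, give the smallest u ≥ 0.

gcd(2741, 7039) = 1, so a unique solution mod 7039 exists.
2741⁻¹ ≡ 2491 (mod 7039).
u ≡ 2491·4359 ≡ 4131 (mod 7039).

4131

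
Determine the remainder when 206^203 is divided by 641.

456

Using repeated squaring:
203 in binary is 11001011, i.e. 203 = 128 + 64 + 8 + 2 + 1.
206^1 ≡ 206 (mod 641)
206^2 ≡ 206^2 = 42436 ≡ 130 (mod 641)
206^4 ≡ 130^2 = 16900 ≡ 234 (mod 641)
206^8 ≡ 234^2 = 54756 ≡ 271 (mod 641)
206^16 ≡ 271^2 = 73441 ≡ 367 (mod 641)
206^32 ≡ 367^2 = 134689 ≡ 79 (mod 641)
206^64 ≡ 79^2 = 6241 ≡ 472 (mod 641)
206^128 ≡ 472^2 = 222784 ≡ 357 (mod 641)
206^203 = 206^128 · 206^64 · 206^8 · 206^2 · 206^1 ≡ 357 · 472 · 271 · 130 · 206 (mod 641).
Accumulate the product:
357 · 472 = 168504 ≡ 562
562 · 271 = 152302 ≡ 385
385 · 130 = 50050 ≡ 52
52 · 206 = 10712 ≡ 456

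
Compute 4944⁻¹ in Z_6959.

3312

6959 = 1*4944 + 2015
4944 = 2*2015 + 914
2015 = 2*914 + 187
914 = 4*187 + 166
187 = 1*166 + 21
166 = 7*21 + 19
21 = 1*19 + 2
19 = 9*2 + 1
2 = 2*1 + 0
gcd(4944, 6959) = 1, so the inverse exists.
Bézout: 1 = −2353*6959 + 3312*4944.
So 4944⁻¹ ≡ 3312 (mod 6959).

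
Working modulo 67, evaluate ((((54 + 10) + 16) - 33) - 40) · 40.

54 + 10 = 64
64 + 16 = 80 ≡ 13 (mod 67)
13 - 33 = -20 ≡ 47 (mod 67)
47 - 40 = 7
7 · 40 = 280 ≡ 12 (mod 67)

12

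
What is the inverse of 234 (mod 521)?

Apply the Euclidean algorithm and back-substitute:
521 = 2*234 + 53
234 = 4*53 + 22
53 = 2*22 + 9
22 = 2*9 + 4
9 = 2*4 + 1
4 = 4*1 + 0
gcd(234, 521) = 1, so the inverse exists.
Back-substitute for 1:
1 = 1*9 − 2*4
  = −2*22 + 5*9
  = 5*53 − 12*22
  = −12*234 + 53*53
  = 53*521 − 118*234
So 234⁻¹ ≡ −118 ≡ 403 (mod 521).

403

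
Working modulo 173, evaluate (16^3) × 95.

(16)^3 ≡ 117 (mod 173)
117 × 95 = 11115 ≡ 43 (mod 173)

43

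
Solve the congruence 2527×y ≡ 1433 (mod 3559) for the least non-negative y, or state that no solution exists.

gcd(2527, 3559) = 1, so a unique solution mod 3559 exists.
2527⁻¹ ≡ 2921 (mod 3559).
y ≡ 2921×1433 ≡ 409 (mod 3559).

409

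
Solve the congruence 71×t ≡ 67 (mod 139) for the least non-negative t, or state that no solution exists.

91

gcd(71, 139) = 1, so a unique solution mod 139 exists.
71⁻¹ ≡ 47 (mod 139).
t ≡ 47×67 ≡ 91 (mod 139).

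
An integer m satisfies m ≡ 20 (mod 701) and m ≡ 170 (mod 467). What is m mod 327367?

701⁻¹ mod 467: 701·2 ≡ 1 (mod 467), so 701⁻¹ ≡ 2.
m = 20 + 701·((170 − 20)·2 mod 467) = 20 + 701·300 = 210320.

210320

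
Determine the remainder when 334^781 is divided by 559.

334^1 ≡ 334 (mod 559)
334^2 ≡ 334^2 = 111556 ≡ 315 (mod 559)
334^4 ≡ 315^2 = 99225 ≡ 282 (mod 559)
334^8 ≡ 282^2 = 79524 ≡ 146 (mod 559)
334^16 ≡ 146^2 = 21316 ≡ 74 (mod 559)
334^32 ≡ 74^2 = 5476 ≡ 445 (mod 559)
334^64 ≡ 445^2 = 198025 ≡ 139 (mod 559)
334^128 ≡ 139^2 = 19321 ≡ 315 (mod 559)
334^256 ≡ 315^2 = 99225 ≡ 282 (mod 559)
334^512 ≡ 282^2 = 79524 ≡ 146 (mod 559)
334^781 = 334^512 · 334^256 · 334^8 · 334^4 · 334^1 ≡ 146 · 282 · 146 · 282 · 334 (mod 559).
Accumulate the product:
146 · 282 = 41172 ≡ 365
365 · 146 = 53290 ≡ 185
185 · 282 = 52170 ≡ 183
183 · 334 = 61122 ≡ 191

191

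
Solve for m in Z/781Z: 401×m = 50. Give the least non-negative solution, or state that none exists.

gcd(401, 781) = 1, so a unique solution mod 781 exists.
401⁻¹ ≡ 372 (mod 781).
m ≡ 372×50 ≡ 637 (mod 781).

637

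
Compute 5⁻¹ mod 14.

Apply the Euclidean algorithm and back-substitute:
14 = 2·5 + 4
5 = 1·4 + 1
4 = 4·1 + 0
gcd(5, 14) = 1, so the inverse exists.
Back-substitute for 1:
1 = 1·5 − 1·4
  = −1·14 + 3·5
So 5⁻¹ ≡ 3 (mod 14).

3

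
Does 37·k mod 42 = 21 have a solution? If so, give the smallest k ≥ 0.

gcd(37, 42) = 1, so a unique solution mod 42 exists.
37⁻¹ ≡ 25 (mod 42).
k ≡ 25·21 ≡ 21 (mod 42).

21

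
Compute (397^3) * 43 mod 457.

(397)^3 ≡ 161 (mod 457)
161 * 43 = 6923 ≡ 68 (mod 457)

68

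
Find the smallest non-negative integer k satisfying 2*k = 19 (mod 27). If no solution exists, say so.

23

gcd(2, 27) = 1, so a unique solution mod 27 exists.
2⁻¹ ≡ 14 (mod 27).
k ≡ 14*19 ≡ 23 (mod 27).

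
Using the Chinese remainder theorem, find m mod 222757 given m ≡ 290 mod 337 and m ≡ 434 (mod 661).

337⁻¹ mod 661: 337*51 ≡ 1 (mod 661), so 337⁻¹ ≡ 51.
m = 290 + 337*((434 − 290)*51 mod 661) = 290 + 337*73 = 24891.

24891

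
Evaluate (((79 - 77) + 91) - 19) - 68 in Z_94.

79 - 77 = 2
2 + 91 = 93
93 - 19 = 74
74 - 68 = 6

6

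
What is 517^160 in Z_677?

By square-and-multiply:
160 in binary is 10100000, i.e. 160 = 128 + 32.
517^1 ≡ 517 (mod 677)
517^2 ≡ 517^2 = 267289 ≡ 551 (mod 677)
517^4 ≡ 551^2 = 303601 ≡ 305 (mod 677)
517^8 ≡ 305^2 = 93025 ≡ 276 (mod 677)
517^16 ≡ 276^2 = 76176 ≡ 352 (mod 677)
517^32 ≡ 352^2 = 123904 ≡ 13 (mod 677)
517^64 ≡ 13^2 = 169 (mod 677)
517^128 ≡ 169^2 = 28561 ≡ 127 (mod 677)
517^160 = 517^128 * 517^32 ≡ 127 * 13 (mod 677).
127 * 13 = 1651 ≡ 297 (mod 677).

297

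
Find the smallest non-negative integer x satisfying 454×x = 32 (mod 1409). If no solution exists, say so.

1347

gcd(454, 1409) = 1, so a unique solution mod 1409 exists.
454⁻¹ ≡ 1319 (mod 1409).
x ≡ 1319×32 ≡ 1347 (mod 1409).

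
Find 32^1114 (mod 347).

161

32^1 ≡ 32 (mod 347)
32^2 ≡ 32^2 = 1024 ≡ 330 (mod 347)
32^4 ≡ 330^2 = 108900 ≡ 289 (mod 347)
32^8 ≡ 289^2 = 83521 ≡ 241 (mod 347)
32^16 ≡ 241^2 = 58081 ≡ 132 (mod 347)
32^32 ≡ 132^2 = 17424 ≡ 74 (mod 347)
32^64 ≡ 74^2 = 5476 ≡ 271 (mod 347)
32^128 ≡ 271^2 = 73441 ≡ 224 (mod 347)
32^256 ≡ 224^2 = 50176 ≡ 208 (mod 347)
32^512 ≡ 208^2 = 43264 ≡ 236 (mod 347)
32^1024 ≡ 236^2 = 55696 ≡ 176 (mod 347)
32^1114 = 32^1024 · 32^64 · 32^16 · 32^8 · 32^2 ≡ 176 · 271 · 132 · 241 · 330 (mod 347).
Accumulate the product:
176 · 271 = 47696 ≡ 157
157 · 132 = 20724 ≡ 251
251 · 241 = 60491 ≡ 113
113 · 330 = 37290 ≡ 161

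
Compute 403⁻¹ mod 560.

107

Apply the Euclidean algorithm and back-substitute:
560 = 1*403 + 157
403 = 2*157 + 89
157 = 1*89 + 68
89 = 1*68 + 21
68 = 3*21 + 5
21 = 4*5 + 1
5 = 5*1 + 0
gcd(403, 560) = 1, so the inverse exists.
Bézout: 1 = −77*560 + 107*403.
So 403⁻¹ ≡ 107 (mod 560).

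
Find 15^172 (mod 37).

172 in binary is 10101100, i.e. 172 = 128 + 32 + 8 + 4.
15^1 ≡ 15 (mod 37)
15^2 ≡ 15^2 = 225 ≡ 3 (mod 37)
15^4 ≡ 3^2 = 9 (mod 37)
15^8 ≡ 9^2 = 81 ≡ 7 (mod 37)
15^16 ≡ 7^2 = 49 ≡ 12 (mod 37)
15^32 ≡ 12^2 = 144 ≡ 33 (mod 37)
15^64 ≡ 33^2 = 1089 ≡ 16 (mod 37)
15^128 ≡ 16^2 = 256 ≡ 34 (mod 37)
15^172 = 15^128 * 15^32 * 15^8 * 15^4 ≡ 34 * 33 * 7 * 9 (mod 37).
Accumulate the product:
34 * 33 = 1122 ≡ 12
12 * 7 = 84 ≡ 10
10 * 9 = 90 ≡ 16

16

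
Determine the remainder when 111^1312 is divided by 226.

111^1 ≡ 111 (mod 226)
111^2 ≡ 111^2 = 12321 ≡ 117 (mod 226)
111^4 ≡ 117^2 = 13689 ≡ 129 (mod 226)
111^8 ≡ 129^2 = 16641 ≡ 143 (mod 226)
111^16 ≡ 143^2 = 20449 ≡ 109 (mod 226)
111^32 ≡ 109^2 = 11881 ≡ 129 (mod 226)
111^64 ≡ 129^2 = 16641 ≡ 143 (mod 226)
111^128 ≡ 143^2 = 20449 ≡ 109 (mod 226)
111^256 ≡ 109^2 = 11881 ≡ 129 (mod 226)
111^512 ≡ 129^2 = 16641 ≡ 143 (mod 226)
111^1024 ≡ 143^2 = 20449 ≡ 109 (mod 226)
111^1312 = 111^1024 * 111^256 * 111^32 ≡ 109 * 129 * 129 (mod 226).
Accumulate the product:
109 * 129 = 14061 ≡ 49
49 * 129 = 6321 ≡ 219

219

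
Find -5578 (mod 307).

255

-5578 = -19·307 + 255, so -5578 ≡ 255 (mod 307).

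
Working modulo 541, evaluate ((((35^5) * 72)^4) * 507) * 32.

17

(35)^5 ≡ 513 (mod 541)
513 * 72 = 36936 ≡ 148 (mod 541)
(148)^4 ≡ 448 (mod 541)
448 * 507 = 227136 ≡ 457 (mod 541)
457 * 32 = 14624 ≡ 17 (mod 541)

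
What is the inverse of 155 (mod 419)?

246

Run the extended Euclidean algorithm:
419 = 2·155 + 109
155 = 1·109 + 46
109 = 2·46 + 17
46 = 2·17 + 12
17 = 1·12 + 5
12 = 2·5 + 2
5 = 2·2 + 1
2 = 2·1 + 0
gcd(155, 419) = 1, so the inverse exists.
Back-substitute for 1:
1 = 1·5 − 2·2
  = −2·12 + 5·5
  = 5·17 − 7·12
  = −7·46 + 19·17
  = 19·109 − 45·46
  = −45·155 + 64·109
  = 64·419 − 173·155
So 155⁻¹ ≡ −173 ≡ 246 (mod 419).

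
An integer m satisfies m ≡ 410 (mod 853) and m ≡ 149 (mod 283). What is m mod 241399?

125801

853⁻¹ mod 283: 853×71 ≡ 1 (mod 283), so 853⁻¹ ≡ 71.
m = 410 + 853×((149 − 410)×71 mod 283) = 410 + 853×147 = 125801.
Check: 125801 mod 853 = 410, 125801 mod 283 = 149. ✓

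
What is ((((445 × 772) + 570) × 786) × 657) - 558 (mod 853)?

445 × 772 = 343540 ≡ 634 (mod 853)
634 + 570 = 1204 ≡ 351 (mod 853)
351 × 786 = 275886 ≡ 367 (mod 853)
367 × 657 = 241119 ≡ 573 (mod 853)
573 - 558 = 15

15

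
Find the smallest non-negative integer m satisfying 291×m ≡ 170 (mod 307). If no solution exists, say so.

gcd(291, 307) = 1, so a unique solution mod 307 exists.
291⁻¹ ≡ 211 (mod 307).
m ≡ 211×170 ≡ 258 (mod 307).

258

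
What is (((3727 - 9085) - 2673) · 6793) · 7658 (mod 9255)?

3727 - 9085 = -5358 ≡ 3897 (mod 9255)
3897 - 2673 = 1224
1224 · 6793 = 8314632 ≡ 3642 (mod 9255)
3642 · 7658 = 27890436 ≡ 5121 (mod 9255)

5121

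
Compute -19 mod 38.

19

-19 = -1*38 + 19, so -19 ≡ 19 (mod 38).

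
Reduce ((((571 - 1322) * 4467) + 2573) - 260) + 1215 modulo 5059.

571 - 1322 = -751 ≡ 4308 (mod 5059)
4308 * 4467 = 19243836 ≡ 4459 (mod 5059)
4459 + 2573 = 7032 ≡ 1973 (mod 5059)
1973 - 260 = 1713
1713 + 1215 = 2928

2928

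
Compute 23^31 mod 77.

23

Using repeated squaring:
23^1 ≡ 23 (mod 77)
23^2 ≡ 23^2 = 529 ≡ 67 (mod 77)
23^4 ≡ 67^2 = 4489 ≡ 23 (mod 77)
23^8 ≡ 23^2 = 529 ≡ 67 (mod 77)
23^16 ≡ 67^2 = 4489 ≡ 23 (mod 77)
23^31 = 23^16 × 23^8 × 23^4 × 23^2 × 23^1 ≡ 23 × 67 × 23 × 67 × 23 (mod 77).
Accumulate the product:
23 × 67 = 1541 ≡ 1
1 × 23 = 23
23 × 67 = 1541 ≡ 1
1 × 23 = 23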